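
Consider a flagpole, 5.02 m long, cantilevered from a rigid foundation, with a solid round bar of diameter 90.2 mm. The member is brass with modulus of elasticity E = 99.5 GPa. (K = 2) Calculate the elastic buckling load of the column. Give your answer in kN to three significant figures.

I = πd⁴/64 = π×90.2⁴/64 = 3.249×10^6 mm⁴
I = 3.249×10^6 mm⁴ = 3.249×10^-6 m⁴
Effective length L_e = K·L = 2 × 5.02 = 10.04 m
P_cr = π²EI / L_e² = π² × 99.5×10⁹ × 3.249×10^-6 / 10.04² = 3.166×10^4 N

P_cr ≈ 31.7 kN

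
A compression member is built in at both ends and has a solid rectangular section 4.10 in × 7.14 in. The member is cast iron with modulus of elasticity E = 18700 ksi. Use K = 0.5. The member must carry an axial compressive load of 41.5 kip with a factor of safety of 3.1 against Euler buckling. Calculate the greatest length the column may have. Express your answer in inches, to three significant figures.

Buckling occurs about the weak axis: I_min = h·b³/12 with b = 4.10 in (the shorter side).
I_min = 7.14×4.10³/12 = 41.01 in⁴
Required critical load P_cr = n·P = 3.1 × 41.5 = 128.6 kip = 1.286×10^5 lb
From P_cr = π²EI/(K·L)²:  L = (1/K)·√(π²EI/P_cr) = (1/0.5)·√(π²×1.87×10^7×41.01/1.286×10^5)
L = 485 in

L_max ≈ 485 in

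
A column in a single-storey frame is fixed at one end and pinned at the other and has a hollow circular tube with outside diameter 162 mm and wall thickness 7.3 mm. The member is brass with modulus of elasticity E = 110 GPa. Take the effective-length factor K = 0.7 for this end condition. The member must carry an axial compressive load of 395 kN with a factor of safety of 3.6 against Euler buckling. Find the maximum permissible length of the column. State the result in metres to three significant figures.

L_max ≈ 4.07 m

Inner diameter d_i = 162 − 2×7.3 = 147.4 mm
I = π(d_o⁴ − d_i⁴)/64 = π(162⁴ − 147.4⁴)/64 = 1.064×10^7 mm⁴
I = 1.064×10^-5 m⁴
Required critical load P_cr = n·P = 3.6 × 395 = 1422 kN = 1.422×10^6 N
From P_cr = π²EI/(K·L)²:  L = (1/K)·√(π²EI/P_cr) = (1/0.7)·√(π²×1.10×10^11×1.064×10^-5/1.422×10^6)
L = 4.07 m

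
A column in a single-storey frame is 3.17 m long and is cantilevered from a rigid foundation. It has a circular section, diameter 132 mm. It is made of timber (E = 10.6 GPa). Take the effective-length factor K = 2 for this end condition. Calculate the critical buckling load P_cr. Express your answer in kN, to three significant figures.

P_cr ≈ 38.8 kN

I = πd⁴/64 = π×132⁴/64 = 1.490×10^7 mm⁴
I = 1.490×10^7 mm⁴ = 1.490×10^-5 m⁴
Effective length L_e = K·L = 2 × 3.17 = 6.340 m
P_cr = π²EI / L_e² = π² × 10.6×10⁹ × 1.490×10^-5 / 6.340² = 3.879×10^4 N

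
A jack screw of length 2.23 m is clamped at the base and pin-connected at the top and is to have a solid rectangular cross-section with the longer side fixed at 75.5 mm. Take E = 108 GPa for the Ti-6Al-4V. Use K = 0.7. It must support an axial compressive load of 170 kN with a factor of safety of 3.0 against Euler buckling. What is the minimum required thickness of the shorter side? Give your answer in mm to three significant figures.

b ≈ 57.0 mm

Required P_cr = n·P = 3.0 × 170 = 510.0 kN
L_e = K·L = 0.7 × 2.23 = 1.561 m
Required I = P_cr·L_e²/(π²E) = 5.100×10^5 × 1.561² / (π² × 1.08×10^11) = 1.166×10^-6 m⁴
I_req = 1.166×10^6 mm⁴
Rectangle, weak axis: I_min = h·b³/12 with h = 75.5 mm fixed  ⇒  b = (12I/h)^(1/3) = 57.0 mm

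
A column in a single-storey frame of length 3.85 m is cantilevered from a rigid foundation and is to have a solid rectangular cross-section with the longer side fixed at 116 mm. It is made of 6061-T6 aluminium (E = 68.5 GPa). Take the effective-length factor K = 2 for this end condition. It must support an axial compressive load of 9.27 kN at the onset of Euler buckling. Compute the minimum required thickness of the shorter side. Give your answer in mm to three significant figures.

L_e = K·L = 2 × 3.85 = 7.700 m
Required I = P_cr·L_e²/(π²E) = 9.270×10^3 × 7.700² / (π² × 6.85×10^10) = 8.130×10^-7 m⁴
I_req = 8.130×10^5 mm⁴
Rectangle, weak axis: I_min = h·b³/12 with h = 116 mm fixed  ⇒  b = (12I/h)^(1/3) = 43.8 mm

b ≈ 43.8 mm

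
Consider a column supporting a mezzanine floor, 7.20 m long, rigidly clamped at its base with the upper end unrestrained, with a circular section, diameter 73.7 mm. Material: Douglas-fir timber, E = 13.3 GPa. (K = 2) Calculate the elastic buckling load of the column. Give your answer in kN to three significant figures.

P_cr ≈ 0.917 kN

I = πd⁴/64 = π×73.7⁴/64 = 1.448×10^6 mm⁴
I = 1.448×10^6 mm⁴ = 1.448×10^-6 m⁴
Effective length L_e = K·L = 2 × 7.20 = 14.40 m
P_cr = π²EI / L_e² = π² × 13.3×10⁹ × 1.448×10^-6 / 14.40² = 916.8 N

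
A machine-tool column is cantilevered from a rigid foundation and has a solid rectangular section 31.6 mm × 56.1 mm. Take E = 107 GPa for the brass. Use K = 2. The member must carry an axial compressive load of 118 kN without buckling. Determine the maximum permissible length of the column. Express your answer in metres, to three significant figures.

Buckling occurs about the weak axis: I_min = h·b³/12 with b = 31.6 mm (the shorter side).
I_min = 56.1×31.6³/12 = 1.475×10^5 mm⁴
I = 1.475×10^-7 m⁴
At the buckling limit P_cr = P = 1.180×10^5 N
From P_cr = π²EI/(K·L)²:  L = (1/K)·√(π²EI/P_cr) = (1/2)·√(π²×1.07×10^11×1.475×10^-7/1.180×10^5)
L = 0.575 m

L_max ≈ 0.575 m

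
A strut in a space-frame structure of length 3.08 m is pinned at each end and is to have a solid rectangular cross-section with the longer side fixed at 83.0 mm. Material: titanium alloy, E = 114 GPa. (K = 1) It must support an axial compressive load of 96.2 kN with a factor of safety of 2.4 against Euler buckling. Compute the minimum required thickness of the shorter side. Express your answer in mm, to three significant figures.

Required P_cr = n·P = 2.4 × 96.2 = 230.9 kN
L_e = K·L = 1 × 3.08 = 3.080 m
Required I = P_cr·L_e²/(π²E) = 2.309×10^5 × 3.080² / (π² × 1.14×10^11) = 1.947×10^-6 m⁴
I_req = 1.947×10^6 mm⁴
Rectangle, weak axis: I_min = h·b³/12 with h = 83.0 mm fixed  ⇒  b = (12I/h)^(1/3) = 65.5 mm

b ≈ 65.5 mm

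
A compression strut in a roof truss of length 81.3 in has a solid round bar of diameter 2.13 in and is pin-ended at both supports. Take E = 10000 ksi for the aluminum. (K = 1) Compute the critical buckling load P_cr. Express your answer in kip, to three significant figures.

P_cr ≈ 15.1 kip

I = πd⁴/64 = π×2.13⁴/64 = 1.010 in⁴
Effective length L_e = K·L = 1 × 81.3 = 81.30 in
P_cr = π²EI / L_e² = π² × 10000×10³ × 1.010 / 81.30² = 1.509×10^4 lb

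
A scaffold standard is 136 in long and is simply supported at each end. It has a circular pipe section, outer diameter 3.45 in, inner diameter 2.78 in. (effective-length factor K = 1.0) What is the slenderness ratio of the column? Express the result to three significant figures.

d_o = 3.45 in, d_i = 2.78 in
I = π(d_o⁴ − d_i⁴)/64 = π(3.45⁴ − 2.780⁴)/64 = 4.022 in⁴
A = 3.278 in²;  r_min = √(I/A) = √(4.022/3.278) = 1.108 in
L_e = K·L = 1 × 136 = 136.0 in
λ = L_e / r_min = 136.00 / 1.108 = 123

λ ≈ 123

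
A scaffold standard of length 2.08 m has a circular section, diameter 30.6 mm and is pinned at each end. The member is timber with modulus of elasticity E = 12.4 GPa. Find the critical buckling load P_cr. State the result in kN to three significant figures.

I = πd⁴/64 = π×30.6⁴/64 = 4.304×10^4 mm⁴
I = 4.304×10^4 mm⁴ = 4.304×10^-8 m⁴
Effective length L_e = K·L = 1 × 2.08 = 2.080 m
P_cr = π²EI / L_e² = π² × 12.4×10⁹ × 4.304×10^-8 / 2.080² = 1.217×10^3 N

P_cr ≈ 1.22 kN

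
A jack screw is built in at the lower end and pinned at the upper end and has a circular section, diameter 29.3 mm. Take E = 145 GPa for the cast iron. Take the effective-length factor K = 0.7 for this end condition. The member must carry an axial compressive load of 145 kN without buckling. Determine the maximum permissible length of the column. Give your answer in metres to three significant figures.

L_max ≈ 0.854 m

I = πd⁴/64 = π×29.3⁴/64 = 3.618×10^4 mm⁴
I = 3.618×10^-8 m⁴
At the buckling limit P_cr = P = 1.450×10^5 N
From P_cr = π²EI/(K·L)²:  L = (1/K)·√(π²EI/P_cr) = (1/0.7)·√(π²×1.45×10^11×3.618×10^-8/1.450×10^5)
L = 0.854 m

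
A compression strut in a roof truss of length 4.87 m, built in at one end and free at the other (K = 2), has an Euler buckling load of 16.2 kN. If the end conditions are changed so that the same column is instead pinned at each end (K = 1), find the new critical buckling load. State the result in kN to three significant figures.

P_cr ≈ 64.8 kN

P_cr ∝ 1/K², so P_cr,new = P_cr,old × (K_old/K_new)² = 16.2 × (2/1)²
= 16.2 × 4.000 = 64.8 kN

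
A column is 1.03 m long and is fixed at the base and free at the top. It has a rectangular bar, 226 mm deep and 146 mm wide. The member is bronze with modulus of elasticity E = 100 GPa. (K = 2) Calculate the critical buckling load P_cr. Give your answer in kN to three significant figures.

P_cr ≈ 13600 kN

Buckling occurs about the weak axis: I_min = h·b³/12 with b = 146 mm (the shorter side).
I_min = 226×146³/12 = 5.861×10^7 mm⁴
I = 5.861×10^7 mm⁴ = 5.861×10^-5 m⁴
Effective length L_e = K·L = 2 × 1.03 = 2.060 m
P_cr = π²EI / L_e² = π² × 100×10⁹ × 5.861×10^-5 / 2.060² = 1.363×10^7 N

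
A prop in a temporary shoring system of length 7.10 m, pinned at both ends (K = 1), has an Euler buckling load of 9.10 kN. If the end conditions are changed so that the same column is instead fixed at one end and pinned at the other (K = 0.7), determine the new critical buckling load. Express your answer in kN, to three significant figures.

P_cr ∝ 1/K², so P_cr,new = P_cr,old × (K_old/K_new)² = 9.10 × (1/0.7)²
= 9.10 × 2.041 = 18.6 kN

P_cr ≈ 18.6 kN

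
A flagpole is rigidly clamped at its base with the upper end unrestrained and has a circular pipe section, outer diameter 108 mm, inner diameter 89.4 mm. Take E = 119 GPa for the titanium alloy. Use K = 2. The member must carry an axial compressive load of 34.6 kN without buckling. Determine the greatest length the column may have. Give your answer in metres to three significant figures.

L_max ≈ 5.48 m

d_o = 108 mm, d_i = 89.4 mm
I = π(d_o⁴ − d_i⁴)/64 = π(108⁴ − 89.40⁴)/64 = 3.543×10^6 mm⁴
I = 3.543×10^-6 m⁴
At the buckling limit P_cr = P = 3.460×10^4 N
From P_cr = π²EI/(K·L)²:  L = (1/K)·√(π²EI/P_cr) = (1/2)·√(π²×1.19×10^11×3.543×10^-6/3.460×10^4)
L = 5.48 m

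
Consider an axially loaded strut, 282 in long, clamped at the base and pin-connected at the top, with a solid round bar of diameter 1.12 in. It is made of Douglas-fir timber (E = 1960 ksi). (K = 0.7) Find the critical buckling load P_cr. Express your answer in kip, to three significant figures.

P_cr ≈ 0.0383 kip

I = πd⁴/64 = π×1.12⁴/64 = 7.724×10^-2 in⁴
Effective length L_e = K·L = 0.7 × 282 = 197.4 in
P_cr = π²EI / L_e² = π² × 1960×10³ × 7.724×10^-2 / 197.4² = 38.34 lb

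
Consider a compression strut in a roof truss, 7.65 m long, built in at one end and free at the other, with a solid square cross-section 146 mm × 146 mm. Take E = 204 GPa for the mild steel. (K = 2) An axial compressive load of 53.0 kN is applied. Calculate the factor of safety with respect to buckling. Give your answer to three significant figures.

n ≈ 6.14

I = a⁴/12 = 146⁴/12 = 3.786×10^7 mm⁴
I = 3.786×10^7 mm⁴ = 3.786×10^-5 m⁴
Effective length L_e = K·L = 2 × 7.65 = 15.30 m
P_cr = π²EI / L_e² = π² × 204×10⁹ × 3.786×10^-5 / 15.30² = 3.257×10^5 N
Factor of safety n = P_cr / P = 325.67 / 53.0 = 6.14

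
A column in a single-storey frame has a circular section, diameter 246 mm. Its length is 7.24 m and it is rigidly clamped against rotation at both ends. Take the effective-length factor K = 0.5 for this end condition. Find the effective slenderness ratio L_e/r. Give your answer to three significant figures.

λ ≈ 58.9

For a solid circle r = d/4 = 246/4 = 61.50 mm
L_e = K·L = 0.5 × 7.24 m = 3.620 m = 3620.0 mm
λ = L_e / r_min = 3620.0 / 61.50 = 58.9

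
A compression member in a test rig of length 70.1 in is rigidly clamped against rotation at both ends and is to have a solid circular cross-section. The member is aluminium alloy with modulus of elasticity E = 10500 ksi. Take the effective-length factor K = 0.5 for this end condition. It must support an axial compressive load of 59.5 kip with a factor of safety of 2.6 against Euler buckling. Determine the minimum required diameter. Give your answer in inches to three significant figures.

Required P_cr = n·P = 2.6 × 59.5 = 154.7 kip
L_e = K·L = 0.5 × 70.1 = 35.05 in
Required I = P_cr·L_e²/(π²E) = 1.547×10^5 × 35.05² / (π² × 1.05×10^7) = 1.834 in⁴
Solid circle: I = πd⁴/64  ⇒  d = (64I/π)^(1/4) = (64×1.834/π)^(1/4) = 2.47 in

d ≈ 2.47 in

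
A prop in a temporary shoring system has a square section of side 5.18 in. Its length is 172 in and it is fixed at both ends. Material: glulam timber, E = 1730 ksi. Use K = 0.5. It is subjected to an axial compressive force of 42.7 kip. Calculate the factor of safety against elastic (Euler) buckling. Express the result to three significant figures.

I = a⁴/12 = 5.18⁴/12 = 60.00 in⁴
Effective length L_e = K·L = 0.5 × 172 = 86.00 in
P_cr = π²EI / L_e² = π² × 1730×10³ × 60.00 / 86.00² = 1.385×10^5 lb
Factor of safety n = P_cr / P = 138.51 / 42.7 = 3.24

n ≈ 3.24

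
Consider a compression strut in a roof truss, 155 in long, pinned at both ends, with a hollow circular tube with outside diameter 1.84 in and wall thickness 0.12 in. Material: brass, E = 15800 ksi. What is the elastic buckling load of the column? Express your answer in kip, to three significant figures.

Inner diameter d_i = 1.84 − 2×0.12 = 1.600 in
I = π(d_o⁴ − d_i⁴)/64 = π(1.84⁴ − 1.600⁴)/64 = 0.2410 in⁴
Effective length L_e = K·L = 1 × 155 = 155.0 in
P_cr = π²EI / L_e² = π² × 15800×10³ × 0.2410 / 155.0² = 1.564×10^3 lb

P_cr ≈ 1.56 kip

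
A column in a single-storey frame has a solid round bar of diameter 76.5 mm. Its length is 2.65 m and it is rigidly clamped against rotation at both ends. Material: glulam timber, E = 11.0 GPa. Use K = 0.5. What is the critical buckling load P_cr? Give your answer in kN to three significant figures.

I = πd⁴/64 = π×76.5⁴/64 = 1.681×10^6 mm⁴
I = 1.681×10^6 mm⁴ = 1.681×10^-6 m⁴
Effective length L_e = K·L = 0.5 × 2.65 = 1.325 m
P_cr = π²EI / L_e² = π² × 11.0×10⁹ × 1.681×10^-6 / 1.325² = 1.040×10^5 N

P_cr ≈ 104 kN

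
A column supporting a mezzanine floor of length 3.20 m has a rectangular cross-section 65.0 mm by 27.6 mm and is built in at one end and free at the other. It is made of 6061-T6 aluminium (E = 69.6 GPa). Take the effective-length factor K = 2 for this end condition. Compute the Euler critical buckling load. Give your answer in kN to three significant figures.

P_cr ≈ 1.91 kN

Buckling occurs about the weak axis: I_min = h·b³/12 with b = 27.6 mm (the shorter side).
I_min = 65.0×27.6³/12 = 1.139×10^5 mm⁴
I = 1.139×10^5 mm⁴ = 1.139×10^-7 m⁴
Effective length L_e = K·L = 2 × 3.20 = 6.400 m
P_cr = π²EI / L_e² = π² × 69.6×10⁹ × 1.139×10^-7 / 6.400² = 1.910×10^3 N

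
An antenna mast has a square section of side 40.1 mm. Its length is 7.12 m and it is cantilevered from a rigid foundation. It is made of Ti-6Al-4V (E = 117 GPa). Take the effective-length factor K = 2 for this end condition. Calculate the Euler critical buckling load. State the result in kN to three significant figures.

P_cr ≈ 1.23 kN

I = a⁴/12 = 40.1⁴/12 = 2.155×10^5 mm⁴
I = 2.155×10^5 mm⁴ = 2.155×10^-7 m⁴
Effective length L_e = K·L = 2 × 7.12 = 14.24 m
P_cr = π²EI / L_e² = π² × 117×10⁹ × 2.155×10^-7 / 14.24² = 1.227×10^3 N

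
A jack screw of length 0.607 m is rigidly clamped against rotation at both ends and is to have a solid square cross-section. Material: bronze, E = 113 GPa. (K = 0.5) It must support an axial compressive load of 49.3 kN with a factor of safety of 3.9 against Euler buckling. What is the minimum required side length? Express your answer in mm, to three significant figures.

Required P_cr = n·P = 3.9 × 49.3 = 192.3 kN
L_e = K·L = 0.5 × 0.607 = 0.3035 m
Required I = P_cr·L_e²/(π²E) = 1.923×10^5 × 0.3035² / (π² × 1.13×10^11) = 1.588×10^-8 m⁴
I_req = 1.588×10^4 mm⁴
Solid square: I = a⁴/12  ⇒  a = (12I)^(1/4) = (12×1.588×10^4)^(1/4) = 20.9 mm

a ≈ 20.9 mm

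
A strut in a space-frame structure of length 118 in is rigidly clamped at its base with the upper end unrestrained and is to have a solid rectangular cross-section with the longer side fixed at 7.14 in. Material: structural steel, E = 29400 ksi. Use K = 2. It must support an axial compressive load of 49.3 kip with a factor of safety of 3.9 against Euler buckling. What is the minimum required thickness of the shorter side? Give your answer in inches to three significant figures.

Required P_cr = n·P = 3.9 × 49.3 = 192.3 kip
L_e = K·L = 2 × 118 = 236.0 in
Required I = P_cr·L_e²/(π²E) = 1.923×10^5 × 236.0² / (π² × 2.94×10^7) = 36.91 in⁴
Rectangle, weak axis: I_min = h·b³/12 with h = 7.14 in fixed  ⇒  b = (12I/h)^(1/3) = 3.96 in

b ≈ 3.96 in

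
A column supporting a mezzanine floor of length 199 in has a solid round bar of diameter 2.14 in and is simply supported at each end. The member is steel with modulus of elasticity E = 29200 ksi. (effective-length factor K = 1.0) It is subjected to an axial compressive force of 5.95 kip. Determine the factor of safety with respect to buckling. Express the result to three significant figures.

I = πd⁴/64 = π×2.14⁴/64 = 1.029 in⁴
Effective length L_e = K·L = 1 × 199 = 199.0 in
P_cr = π²EI / L_e² = π² × 29200×10³ × 1.029 / 199.0² = 7.492×10^3 lb
Factor of safety n = P_cr / P = 7.4921 / 5.95 = 1.26

n ≈ 1.26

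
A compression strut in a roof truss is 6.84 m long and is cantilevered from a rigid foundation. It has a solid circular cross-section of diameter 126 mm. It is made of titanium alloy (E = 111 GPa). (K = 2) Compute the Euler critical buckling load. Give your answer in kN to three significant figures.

I = πd⁴/64 = π×126⁴/64 = 1.237×10^7 mm⁴
I = 1.237×10^7 mm⁴ = 1.237×10^-5 m⁴
Effective length L_e = K·L = 2 × 6.84 = 13.68 m
P_cr = π²EI / L_e² = π² × 111×10⁹ × 1.237×10^-5 / 13.68² = 7.243×10^4 N

P_cr ≈ 72.4 kN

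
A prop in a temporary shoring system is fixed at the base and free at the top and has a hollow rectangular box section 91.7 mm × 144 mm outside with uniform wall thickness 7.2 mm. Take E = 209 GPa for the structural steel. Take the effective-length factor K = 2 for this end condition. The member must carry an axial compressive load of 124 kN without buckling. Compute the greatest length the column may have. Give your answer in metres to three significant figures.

L_max ≈ 4.21 m

Inner dimensions: h_i = 144 − 2×7.2 = 129.6 mm, b_i = 91.7 − 2×7.2 = 77.30 mm
Weak-axis I_min = (h_o·b_o³ − h_i·b_i³)/12 with b_o = 91.7, b_i = 77.30 mm (shorter outer/inner sides).
I_min = (144×91.7³ − 129.6×77.30³)/12 = 4.265×10^6 mm⁴
I = 4.265×10^-6 m⁴
At the buckling limit P_cr = P = 1.240×10^5 N
From P_cr = π²EI/(K·L)²:  L = (1/K)·√(π²EI/P_cr) = (1/2)·√(π²×2.09×10^11×4.265×10^-6/1.240×10^5)
L = 4.21 m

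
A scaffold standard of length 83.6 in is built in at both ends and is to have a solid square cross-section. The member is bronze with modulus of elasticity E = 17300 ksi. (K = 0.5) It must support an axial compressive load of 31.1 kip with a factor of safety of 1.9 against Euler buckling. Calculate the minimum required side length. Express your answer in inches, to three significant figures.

a ≈ 1.64 in

Required P_cr = n·P = 1.9 × 31.1 = 59.09 kip
L_e = K·L = 0.5 × 83.6 = 41.80 in
Required I = P_cr·L_e²/(π²E) = 5.909×10^4 × 41.80² / (π² × 1.73×10^7) = 0.6047 in⁴
Solid square: I = a⁴/12  ⇒  a = (12I)^(1/4) = (12×0.6047)^(1/4) = 1.64 in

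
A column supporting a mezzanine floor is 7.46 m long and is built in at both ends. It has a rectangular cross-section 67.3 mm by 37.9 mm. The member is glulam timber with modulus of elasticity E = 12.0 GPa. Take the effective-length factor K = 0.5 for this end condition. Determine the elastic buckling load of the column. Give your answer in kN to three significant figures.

P_cr ≈ 2.60 kN

Buckling occurs about the weak axis: I_min = h·b³/12 with b = 37.9 mm (the shorter side).
I_min = 67.3×37.9³/12 = 3.053×10^5 mm⁴
I = 3.053×10^5 mm⁴ = 3.053×10^-7 m⁴
Effective length L_e = K·L = 0.5 × 7.46 = 3.730 m
P_cr = π²EI / L_e² = π² × 12.0×10⁹ × 3.053×10^-7 / 3.730² = 2.599×10^3 N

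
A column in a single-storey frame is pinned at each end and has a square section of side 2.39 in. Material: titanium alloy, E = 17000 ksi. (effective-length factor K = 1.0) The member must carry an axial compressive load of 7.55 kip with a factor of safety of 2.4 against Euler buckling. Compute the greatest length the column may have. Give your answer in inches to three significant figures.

L_max ≈ 159 in

I = a⁴/12 = 2.39⁴/12 = 2.719 in⁴
Required critical load P_cr = n·P = 2.4 × 7.55 = 18.12 kip = 1.812×10^4 lb
From P_cr = π²EI/(K·L)²:  L = (1/K)·√(π²EI/P_cr) = (1/1)·√(π²×1.70×10^7×2.719/1.812×10^4)
L = 159 in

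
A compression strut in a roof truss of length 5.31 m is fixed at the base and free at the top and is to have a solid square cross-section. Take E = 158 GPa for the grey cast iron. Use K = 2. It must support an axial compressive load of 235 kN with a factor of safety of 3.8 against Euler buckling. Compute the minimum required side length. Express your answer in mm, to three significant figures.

Required P_cr = n·P = 3.8 × 235 = 893.0 kN
L_e = K·L = 2 × 5.31 = 10.62 m
Required I = P_cr·L_e²/(π²E) = 8.930×10^5 × 10.62² / (π² × 1.58×10^11) = 6.459×10^-5 m⁴
I_req = 6.459×10^7 mm⁴
Solid square: I = a⁴/12  ⇒  a = (12I)^(1/4) = (12×6.459×10^7)^(1/4) = 167 mm

a ≈ 167 mm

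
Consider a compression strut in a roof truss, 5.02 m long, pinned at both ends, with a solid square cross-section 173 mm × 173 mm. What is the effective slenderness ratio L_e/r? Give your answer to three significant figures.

λ ≈ 101

For a square r = a/√12 = 173/√12 = 49.94 mm
L_e = K·L = 1 × 5.02 m = 5.020 m = 5020.0 mm
λ = L_e / r_min = 5020.0 / 49.94 = 101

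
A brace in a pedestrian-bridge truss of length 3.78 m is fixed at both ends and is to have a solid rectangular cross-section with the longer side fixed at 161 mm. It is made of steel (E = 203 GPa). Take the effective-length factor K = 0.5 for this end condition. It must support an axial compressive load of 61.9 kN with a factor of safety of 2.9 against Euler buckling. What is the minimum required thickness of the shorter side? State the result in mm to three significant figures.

Required P_cr = n·P = 2.9 × 61.9 = 179.5 kN
L_e = K·L = 0.5 × 3.78 = 1.890 m
Required I = P_cr·L_e²/(π²E) = 1.795×10^5 × 1.890² / (π² × 2.03×10^11) = 3.200×10^-7 m⁴
I_req = 3.200×10^5 mm⁴
Rectangle, weak axis: I_min = h·b³/12 with h = 161 mm fixed  ⇒  b = (12I/h)^(1/3) = 28.8 mm

b ≈ 28.8 mm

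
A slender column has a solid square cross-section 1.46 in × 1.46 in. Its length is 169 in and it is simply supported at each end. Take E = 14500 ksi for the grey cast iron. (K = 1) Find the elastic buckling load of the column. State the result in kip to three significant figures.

P_cr ≈ 1.90 kip

I = a⁴/12 = 1.46⁴/12 = 0.3786 in⁴
Effective length L_e = K·L = 1 × 169 = 169.0 in
P_cr = π²EI / L_e² = π² × 14500×10³ × 0.3786 / 169.0² = 1.897×10^3 lb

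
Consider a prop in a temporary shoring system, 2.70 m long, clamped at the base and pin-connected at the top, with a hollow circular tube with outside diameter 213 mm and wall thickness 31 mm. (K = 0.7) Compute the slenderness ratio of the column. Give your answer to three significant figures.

Inner diameter d_i = 213 − 2×31 = 151.0 mm
I = π(d_o⁴ − d_i⁴)/64 = π(213⁴ − 151.0⁴)/64 = 7.552×10^7 mm⁴
A = 1.772×10^4 mm²;  r_min = √(I/A) = √(7.552×10^7/1.772×10^4) = 65.27 mm
L_e = K·L = 0.7 × 2.70 m = 1.890 m = 1890.0 mm
λ = L_e / r_min = 1890.0 / 65.27 = 29.0

λ ≈ 29.0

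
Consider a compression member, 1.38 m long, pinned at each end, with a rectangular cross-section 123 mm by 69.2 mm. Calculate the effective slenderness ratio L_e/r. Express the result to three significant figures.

λ ≈ 69.1

For a rectangle r_min = b/√12 = 69.2/√12 = 19.98 mm
L_e = K·L = 1 × 1.38 m = 1.380 m = 1380.0 mm
λ = L_e / r_min = 1380.0 / 19.98 = 69.1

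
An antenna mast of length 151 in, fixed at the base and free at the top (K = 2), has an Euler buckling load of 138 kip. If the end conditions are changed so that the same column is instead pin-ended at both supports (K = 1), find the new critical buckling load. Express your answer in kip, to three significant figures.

P_cr ≈ 552 kip

P_cr ∝ 1/K², so P_cr,new = P_cr,old × (K_old/K_new)² = 138 × (2/1)²
= 138 × 4.000 = 552 kip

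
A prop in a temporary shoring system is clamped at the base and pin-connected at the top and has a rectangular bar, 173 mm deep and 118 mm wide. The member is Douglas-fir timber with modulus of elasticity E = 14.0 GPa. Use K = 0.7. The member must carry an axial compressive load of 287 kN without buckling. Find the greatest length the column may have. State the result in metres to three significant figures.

Buckling occurs about the weak axis: I_min = h·b³/12 with b = 118 mm (the shorter side).
I_min = 173×118³/12 = 2.369×10^7 mm⁴
I = 2.369×10^-5 m⁴
At the buckling limit P_cr = P = 2.870×10^5 N
From P_cr = π²EI/(K·L)²:  L = (1/K)·√(π²EI/P_cr) = (1/0.7)·√(π²×1.40×10^10×2.369×10^-5/2.870×10^5)
L = 4.82 m

L_max ≈ 4.82 m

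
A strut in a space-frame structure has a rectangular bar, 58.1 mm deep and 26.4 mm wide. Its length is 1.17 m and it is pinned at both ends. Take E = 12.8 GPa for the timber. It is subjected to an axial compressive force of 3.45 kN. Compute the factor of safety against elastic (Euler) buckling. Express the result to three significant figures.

n ≈ 2.38

Buckling occurs about the weak axis: I_min = h·b³/12 with b = 26.4 mm (the shorter side).
I_min = 58.1×26.4³/12 = 8.909×10^4 mm⁴
I = 8.909×10^4 mm⁴ = 8.909×10^-8 m⁴
Effective length L_e = K·L = 1 × 1.17 = 1.170 m
P_cr = π²EI / L_e² = π² × 12.8×10⁹ × 8.909×10^-8 / 1.170² = 8.221×10^3 N
Factor of safety n = P_cr / P = 8.2214 / 3.45 = 2.38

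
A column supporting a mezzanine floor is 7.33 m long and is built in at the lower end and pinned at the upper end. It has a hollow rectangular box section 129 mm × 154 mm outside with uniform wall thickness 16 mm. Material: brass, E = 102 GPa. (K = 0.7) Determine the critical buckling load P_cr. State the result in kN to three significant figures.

P_cr ≈ 699 kN

Inner dimensions: h_i = 154 − 2×16 = 122.0 mm, b_i = 129 − 2×16 = 97.00 mm
Weak-axis I_min = (h_o·b_o³ − h_i·b_i³)/12 with b_o = 129, b_i = 97.00 mm (shorter outer/inner sides).
I_min = (154×129³ − 122.0×97.00³)/12 = 1.827×10^7 mm⁴
I = 1.827×10^7 mm⁴ = 1.827×10^-5 m⁴
Effective length L_e = K·L = 0.7 × 7.33 = 5.131 m
P_cr = π²EI / L_e² = π² × 102×10⁹ × 1.827×10^-5 / 5.131² = 6.986×10^5 N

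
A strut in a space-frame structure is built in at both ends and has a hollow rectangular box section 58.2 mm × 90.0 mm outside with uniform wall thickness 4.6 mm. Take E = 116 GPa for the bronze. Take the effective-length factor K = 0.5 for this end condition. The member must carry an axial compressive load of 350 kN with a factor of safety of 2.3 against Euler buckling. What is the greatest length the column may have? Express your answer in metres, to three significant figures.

Inner dimensions: h_i = 90.0 − 2×4.6 = 80.80 mm, b_i = 58.2 − 2×4.6 = 49.00 mm
Weak-axis I_min = (h_o·b_o³ − h_i·b_i³)/12 with b_o = 58.2, b_i = 49.00 mm (shorter outer/inner sides).
I_min = (90.0×58.2³ − 80.80×49.00³)/12 = 6.864×10^5 mm⁴
I = 6.864×10^-7 m⁴
Required critical load P_cr = n·P = 2.3 × 350 = 805.0 kN = 8.050×10^5 N
From P_cr = π²EI/(K·L)²:  L = (1/K)·√(π²EI/P_cr) = (1/0.5)·√(π²×1.16×10^11×6.864×10^-7/8.050×10^5)
L = 1.98 m

L_max ≈ 1.98 m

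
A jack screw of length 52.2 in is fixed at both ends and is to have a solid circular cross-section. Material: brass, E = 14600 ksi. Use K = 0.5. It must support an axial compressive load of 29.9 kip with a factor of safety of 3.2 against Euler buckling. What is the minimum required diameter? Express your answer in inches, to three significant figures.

Required P_cr = n·P = 3.2 × 29.9 = 95.68 kip
L_e = K·L = 0.5 × 52.2 = 26.10 in
Required I = P_cr·L_e²/(π²E) = 9.568×10^4 × 26.10² / (π² × 1.46×10^7) = 0.4523 in⁴
Solid circle: I = πd⁴/64  ⇒  d = (64I/π)^(1/4) = (64×0.4523/π)^(1/4) = 1.74 in

d ≈ 1.74 in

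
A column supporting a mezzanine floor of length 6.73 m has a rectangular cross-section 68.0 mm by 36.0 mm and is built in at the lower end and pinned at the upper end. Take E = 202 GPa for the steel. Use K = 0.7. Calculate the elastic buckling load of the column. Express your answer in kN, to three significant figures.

P_cr ≈ 23.7 kN

Buckling occurs about the weak axis: I_min = h·b³/12 with b = 36.0 mm (the shorter side).
I_min = 68.0×36.0³/12 = 2.644×10^5 mm⁴
I = 2.644×10^5 mm⁴ = 2.644×10^-7 m⁴
Effective length L_e = K·L = 0.7 × 6.73 = 4.711 m
P_cr = π²EI / L_e² = π² × 202×10⁹ × 2.644×10^-7 / 4.711² = 2.375×10^4 N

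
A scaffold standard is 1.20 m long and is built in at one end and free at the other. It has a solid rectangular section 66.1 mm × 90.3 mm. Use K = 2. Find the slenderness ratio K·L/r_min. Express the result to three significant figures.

λ ≈ 126

Buckling occurs about the weak axis: I_min = h·b³/12 with b = 66.1 mm (the shorter side).
I_min = 90.3×66.1³/12 = 2.173×10^6 mm⁴
A = 5.969×10^3 mm²;  r_min = √(I/A) = √(2.173×10^6/5.969×10^3) = 19.08 mm
L_e = K·L = 2 × 1.20 m = 2.400 m = 2400.0 mm
λ = L_e / r_min = 2400.0 / 19.08 = 126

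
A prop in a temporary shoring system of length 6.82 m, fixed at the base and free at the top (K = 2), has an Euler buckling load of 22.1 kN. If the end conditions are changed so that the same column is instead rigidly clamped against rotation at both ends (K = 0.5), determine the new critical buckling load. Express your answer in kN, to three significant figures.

P_cr ∝ 1/K², so P_cr,new = P_cr,old × (K_old/K_new)² = 22.1 × (2/0.5)²
= 22.1 × 16.00 = 354 kN

P_cr ≈ 354 kN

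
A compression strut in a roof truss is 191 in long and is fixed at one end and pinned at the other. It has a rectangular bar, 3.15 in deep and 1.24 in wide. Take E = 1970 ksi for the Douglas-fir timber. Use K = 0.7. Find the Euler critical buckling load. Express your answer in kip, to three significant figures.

Buckling occurs about the weak axis: I_min = h·b³/12 with b = 1.24 in (the shorter side).
I_min = 3.15×1.24³/12 = 0.5005 in⁴
Effective length L_e = K·L = 0.7 × 191 = 133.7 in
P_cr = π²EI / L_e² = π² × 1970×10³ × 0.5005 / 133.7² = 544.4 lb

P_cr ≈ 0.544 kip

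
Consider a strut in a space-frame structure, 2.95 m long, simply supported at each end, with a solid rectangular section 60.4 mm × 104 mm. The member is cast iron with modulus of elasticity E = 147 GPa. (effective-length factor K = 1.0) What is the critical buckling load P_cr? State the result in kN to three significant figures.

Buckling occurs about the weak axis: I_min = h·b³/12 with b = 60.4 mm (the shorter side).
I_min = 104×60.4³/12 = 1.910×10^6 mm⁴
I = 1.910×10^6 mm⁴ = 1.910×10^-6 m⁴
Effective length L_e = K·L = 1 × 2.95 = 2.950 m
P_cr = π²EI / L_e² = π² × 147×10⁹ × 1.910×10^-6 / 2.950² = 3.184×10^5 N

P_cr ≈ 318 kN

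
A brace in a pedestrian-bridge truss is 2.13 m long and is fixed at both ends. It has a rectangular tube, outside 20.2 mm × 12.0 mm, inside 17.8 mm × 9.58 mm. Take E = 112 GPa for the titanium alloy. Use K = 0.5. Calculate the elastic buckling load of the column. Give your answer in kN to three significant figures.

P_cr ≈ 1.56 kN

Weak-axis I_min = (h_o·b_o³ − h_i·b_i³)/12 with b_o = 12.0, b_i = 9.580 mm (shorter outer/inner sides).
I_min = (20.2×12.0³ − 17.80×9.580³)/12 = 1.605×10^3 mm⁴
I = 1.605×10^3 mm⁴ = 1.605×10^-9 m⁴
Effective length L_e = K·L = 0.5 × 2.13 = 1.065 m
P_cr = π²EI / L_e² = π² × 112×10⁹ × 1.605×10^-9 / 1.065² = 1.564×10^3 N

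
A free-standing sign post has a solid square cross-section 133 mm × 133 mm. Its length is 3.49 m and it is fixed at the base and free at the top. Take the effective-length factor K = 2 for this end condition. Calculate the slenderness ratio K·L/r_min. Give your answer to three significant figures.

λ ≈ 182

For a square r = a/√12 = 133/√12 = 38.39 mm
L_e = K·L = 2 × 3.49 m = 6.980 m = 6980.0 mm
λ = L_e / r_min = 6980.0 / 38.39 = 182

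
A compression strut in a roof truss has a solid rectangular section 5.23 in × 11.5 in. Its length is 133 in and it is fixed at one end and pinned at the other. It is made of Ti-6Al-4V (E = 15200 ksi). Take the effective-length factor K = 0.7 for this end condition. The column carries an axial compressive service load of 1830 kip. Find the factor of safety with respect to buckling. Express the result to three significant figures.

Buckling occurs about the weak axis: I_min = h·b³/12 with b = 5.23 in (the shorter side).
I_min = 11.5×5.23³/12 = 137.1 in⁴
Effective length L_e = K·L = 0.7 × 133 = 93.10 in
P_cr = π²EI / L_e² = π² × 15200×10³ × 137.1 / 93.10² = 2.373×10^6 lb
Factor of safety n = P_cr / P = 2372.8 / 1830 = 1.30

n ≈ 1.30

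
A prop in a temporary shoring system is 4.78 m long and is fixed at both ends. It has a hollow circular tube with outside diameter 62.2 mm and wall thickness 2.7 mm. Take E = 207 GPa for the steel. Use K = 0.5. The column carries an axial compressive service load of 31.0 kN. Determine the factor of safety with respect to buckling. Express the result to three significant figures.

n ≈ 2.58

Inner diameter d_i = 62.2 − 2×2.7 = 56.80 mm
I = π(d_o⁴ − d_i⁴)/64 = π(62.2⁴ − 56.80⁴)/64 = 2.238×10^5 mm⁴
I = 2.238×10^5 mm⁴ = 2.238×10^-7 m⁴
Effective length L_e = K·L = 0.5 × 4.78 = 2.390 m
P_cr = π²EI / L_e² = π² × 207×10⁹ × 2.238×10^-7 / 2.390² = 8.005×10^4 N
Factor of safety n = P_cr / P = 80.046 / 31.0 = 2.58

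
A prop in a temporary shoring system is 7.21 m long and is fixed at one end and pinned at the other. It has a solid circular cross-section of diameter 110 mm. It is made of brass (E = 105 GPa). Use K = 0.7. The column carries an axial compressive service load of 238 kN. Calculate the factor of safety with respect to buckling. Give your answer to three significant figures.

n ≈ 1.23

I = πd⁴/64 = π×110⁴/64 = 7.187×10^6 mm⁴
I = 7.187×10^6 mm⁴ = 7.187×10^-6 m⁴
Effective length L_e = K·L = 0.7 × 7.21 = 5.047 m
P_cr = π²EI / L_e² = π² × 105×10⁹ × 7.187×10^-6 / 5.047² = 2.924×10^5 N
Factor of safety n = P_cr / P = 292.39 / 238 = 1.23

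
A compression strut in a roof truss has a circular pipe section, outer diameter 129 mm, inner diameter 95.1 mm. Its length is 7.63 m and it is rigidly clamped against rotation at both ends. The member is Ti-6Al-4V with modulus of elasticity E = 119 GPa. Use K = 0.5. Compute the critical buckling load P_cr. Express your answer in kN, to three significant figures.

d_o = 129 mm, d_i = 95.1 mm
I = π(d_o⁴ − d_i⁴)/64 = π(129⁴ − 95.10⁴)/64 = 9.578×10^6 mm⁴
I = 9.578×10^6 mm⁴ = 9.578×10^-6 m⁴
Effective length L_e = K·L = 0.5 × 7.63 = 3.815 m
P_cr = π²EI / L_e² = π² × 119×10⁹ × 9.578×10^-6 / 3.815² = 7.729×10^5 N

P_cr ≈ 773 kN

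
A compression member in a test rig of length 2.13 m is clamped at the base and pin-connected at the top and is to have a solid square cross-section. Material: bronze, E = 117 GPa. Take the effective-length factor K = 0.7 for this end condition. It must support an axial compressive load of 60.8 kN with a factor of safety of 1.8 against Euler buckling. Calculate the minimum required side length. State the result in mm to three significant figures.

a ≈ 39.9 mm

Required P_cr = n·P = 1.8 × 60.8 = 109.4 kN
L_e = K·L = 0.7 × 2.13 = 1.491 m
Required I = P_cr·L_e²/(π²E) = 1.094×10^5 × 1.491² / (π² × 1.17×10^11) = 2.107×10^-7 m⁴
I_req = 2.107×10^5 mm⁴
Solid square: I = a⁴/12  ⇒  a = (12I)^(1/4) = (12×2.107×10^5)^(1/4) = 39.9 mm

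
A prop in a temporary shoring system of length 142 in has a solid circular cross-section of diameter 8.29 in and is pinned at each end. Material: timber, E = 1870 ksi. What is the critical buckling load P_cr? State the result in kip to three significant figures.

I = πd⁴/64 = π×8.29⁴/64 = 231.8 in⁴
Effective length L_e = K·L = 1 × 142 = 142.0 in
P_cr = π²EI / L_e² = π² × 1870×10³ × 231.8 / 142.0² = 2.122×10^5 lb

P_cr ≈ 212 kip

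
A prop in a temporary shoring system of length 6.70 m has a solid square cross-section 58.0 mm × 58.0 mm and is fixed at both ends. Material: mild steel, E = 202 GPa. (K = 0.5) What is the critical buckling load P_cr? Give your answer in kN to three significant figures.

P_cr ≈ 168 kN

I = a⁴/12 = 58.0⁴/12 = 9.430×10^5 mm⁴
I = 9.430×10^5 mm⁴ = 9.430×10^-7 m⁴
Effective length L_e = K·L = 0.5 × 6.70 = 3.350 m
P_cr = π²EI / L_e² = π² × 202×10⁹ × 9.430×10^-7 / 3.350² = 1.675×10^5 N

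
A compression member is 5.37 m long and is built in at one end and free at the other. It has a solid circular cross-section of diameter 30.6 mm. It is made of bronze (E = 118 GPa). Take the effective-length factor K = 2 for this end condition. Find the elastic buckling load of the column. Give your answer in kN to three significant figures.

P_cr ≈ 0.435 kN

I = πd⁴/64 = π×30.6⁴/64 = 4.304×10^4 mm⁴
I = 4.304×10^4 mm⁴ = 4.304×10^-8 m⁴
Effective length L_e = K·L = 2 × 5.37 = 10.74 m
P_cr = π²EI / L_e² = π² × 118×10⁹ × 4.304×10^-8 / 10.74² = 434.5 N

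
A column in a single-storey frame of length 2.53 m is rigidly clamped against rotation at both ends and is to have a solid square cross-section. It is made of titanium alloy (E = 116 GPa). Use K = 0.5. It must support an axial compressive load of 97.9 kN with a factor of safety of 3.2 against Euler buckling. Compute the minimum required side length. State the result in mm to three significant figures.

Required P_cr = n·P = 3.2 × 97.9 = 313.3 kN
L_e = K·L = 0.5 × 2.53 = 1.265 m
Required I = P_cr·L_e²/(π²E) = 3.133×10^5 × 1.265² / (π² × 1.16×10^11) = 4.379×10^-7 m⁴
I_req = 4.379×10^5 mm⁴
Solid square: I = a⁴/12  ⇒  a = (12I)^(1/4) = (12×4.379×10^5)^(1/4) = 47.9 mm

a ≈ 47.9 mm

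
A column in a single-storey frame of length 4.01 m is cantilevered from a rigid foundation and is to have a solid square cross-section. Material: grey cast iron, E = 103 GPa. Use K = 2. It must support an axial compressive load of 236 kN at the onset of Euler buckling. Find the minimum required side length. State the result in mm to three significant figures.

L_e = K·L = 2 × 4.01 = 8.020 m
Required I = P_cr·L_e²/(π²E) = 2.360×10^5 × 8.020² / (π² × 1.03×10^11) = 1.493×10^-5 m⁴
I_req = 1.493×10^7 mm⁴
Solid square: I = a⁴/12  ⇒  a = (12I)^(1/4) = (12×1.493×10^7)^(1/4) = 116 mm

a ≈ 116 mm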